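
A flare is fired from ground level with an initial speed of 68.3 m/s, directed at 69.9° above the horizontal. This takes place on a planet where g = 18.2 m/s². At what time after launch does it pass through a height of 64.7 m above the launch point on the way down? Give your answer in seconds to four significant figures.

5.829 s

Resolve: vₓ = 68.30 cos 69.9° = 23.47 m/s and v_y0 = 68.30 sin 69.9° = 64.14 m/s.
Height y(t) = 64.14 t − 9.100 t² = 64.7 gives 9.100 t² − 64.14 t + 64.7 = 0.
Quadratic formula: t = (64.14 ± √1758.9) / 18.2 = (64.14 ± 41.94) / 18.2 → t = 1.220 s or 5.829 s.
The descending-branch root is 5.829 s.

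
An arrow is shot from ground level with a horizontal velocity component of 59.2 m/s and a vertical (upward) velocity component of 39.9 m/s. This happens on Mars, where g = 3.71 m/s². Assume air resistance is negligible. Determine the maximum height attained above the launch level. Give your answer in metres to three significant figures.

At the apex v_y = 0, so H = v_y0²/(2g) = 39.90²/7.420 = 214.6 m.

215 m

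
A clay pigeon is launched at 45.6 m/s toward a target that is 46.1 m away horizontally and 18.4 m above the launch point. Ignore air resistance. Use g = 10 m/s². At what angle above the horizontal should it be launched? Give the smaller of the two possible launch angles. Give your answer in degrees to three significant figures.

Trajectory: y = x tanθ − g x² (1 + tan²θ)/(2v₀²). With x = 46.1, y = 18.4, v₀ = 45.6, g = 10.0:
5.110 tan²θ − 46.1 tanθ + (23.51) = 0.
tanθ = [46.1 ± √(46.1² − 4 × 5.110 × (23.51))] / (2 × 5.110) = (46.1 ± 40.55) / 10.22, giving tanθ = 0.5426 or 8.478.
θ = 28.49° or 83.27°; the smaller is 28.49°.

28.5°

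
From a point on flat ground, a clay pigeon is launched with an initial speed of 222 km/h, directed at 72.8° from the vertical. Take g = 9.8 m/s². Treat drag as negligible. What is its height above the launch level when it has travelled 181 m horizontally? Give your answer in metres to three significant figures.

9.77 m

Convert: 222 km/h = 222/3.6 = 61.67 m/s.
Resolve: vₓ = 61.67 sin 72.8° = 58.91 m/s and v_y0 = 61.67 cos 72.8° = 18.24 m/s.
x = vₓ t ⇒ t = 181/58.91 = 3.073 s.
Height: y = v_y0 t − ½ g t² = 18.24 × 3.073 − 4.900 × 3.073² = 56.03 − 46.26 = 9.770 m.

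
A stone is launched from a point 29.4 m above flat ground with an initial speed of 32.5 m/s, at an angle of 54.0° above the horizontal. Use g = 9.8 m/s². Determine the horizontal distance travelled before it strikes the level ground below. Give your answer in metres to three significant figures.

Components: vₓ = 32.50 cos 54.0° = 19.10 m/s, v_y0 = 32.50 sin 54.0° = 26.29 m/s.
Vertical motion (up positive, ground at y = 0): 4.900 t² − (26.29) t − 29.4 = 0, so t = (26.29 + √(26.29² + 2·9.80·29.4)) / 9.80 = (26.29 + 35.60) / 9.80 = 6.316 s.
Horizontal distance: R = vₓ t = 19.10 × 6.316 = 120.7 m.

121 m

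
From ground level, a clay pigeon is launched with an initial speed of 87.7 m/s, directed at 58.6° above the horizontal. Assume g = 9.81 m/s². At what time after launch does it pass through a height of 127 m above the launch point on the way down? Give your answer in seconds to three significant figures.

Resolve: vₓ = 87.70 cos 58.6° = 45.69 m/s and v_y0 = 87.70 sin 58.6° = 74.86 m/s.
Height y(t) = 74.86 t − 4.905 t² = 127 gives 4.905 t² − 74.86 t + 127 = 0.
t = [74.86 ± √(74.86² − 2·9.81·127)] / 9.81 = (74.86 ± 55.78) / 9.81, so t = 1.944 s or t = 13.32 s.
The descending-branch root is 13.32 s.

13.3 s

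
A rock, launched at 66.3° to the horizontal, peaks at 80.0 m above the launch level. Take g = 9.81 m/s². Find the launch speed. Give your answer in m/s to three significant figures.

At the peak v_y = 0, so v_y0 = √(2gH) = √(2 × 9.81 × 80.0) = 39.62 m/s.
v_y0 = v₀ sin θ ⇒ v₀ = 39.62 / sin 66.3° = 43.27 m/s.

43.3 m/s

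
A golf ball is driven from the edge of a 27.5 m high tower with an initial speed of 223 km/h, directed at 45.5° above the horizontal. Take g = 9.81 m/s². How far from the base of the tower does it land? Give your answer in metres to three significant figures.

416 m

Convert: 223 km/h = 223/3.6 = 61.94 m/s.
Components: vₓ = 61.94 cos 45.5° = 43.42 m/s, v_y0 = 61.94 sin 45.5° = 44.18 m/s.
With up positive and y = 0 at the ground: y(t) = 27.5 + (44.18) t − 4.905 t². Setting y = 0 and taking the positive root: t = [44.18 + √(44.18² + 2·9.81·27.5)] / 9.81 = (44.18 + 49.92) / 9.81 = 9.592 s.
Horizontal distance: R = vₓ t = 43.42 × 9.592 = 416.5 m.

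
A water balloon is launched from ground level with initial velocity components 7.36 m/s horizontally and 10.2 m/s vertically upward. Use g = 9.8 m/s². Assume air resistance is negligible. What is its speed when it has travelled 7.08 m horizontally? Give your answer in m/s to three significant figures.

7.40 m/s

At x = 7.08 m, t = x/vₓ = 7.08/7.360 = 0.9620 s.
Vertical velocity there: v_y = v_y0 − g t = 10.20 − 9.80 × 0.9620 = 0.7728 m/s.
Speed: √(vₓ² + v_y²) = √(7.360² + 0.7728²) = 7.400 m/s.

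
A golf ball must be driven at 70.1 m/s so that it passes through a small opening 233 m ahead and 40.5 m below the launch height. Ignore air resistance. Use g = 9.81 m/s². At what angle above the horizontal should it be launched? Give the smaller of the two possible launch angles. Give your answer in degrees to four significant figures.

3.410°

Trajectory: y = x tanθ − g x² (1 + tan²θ)/(2v₀²). With x = 233, y = −40.5, v₀ = 70.1, g = 9.81:
54.19 tan²θ − 233 tanθ + (13.69) = 0.
tanθ = [233 ± √(233² − 4 × 54.19 × (13.69))] / (2 × 54.19) = (233 ± 226.5) / 108.4, giving tanθ = 0.05958 or 4.240.
θ = 3.410° or 76.73°; the smaller is 3.410°.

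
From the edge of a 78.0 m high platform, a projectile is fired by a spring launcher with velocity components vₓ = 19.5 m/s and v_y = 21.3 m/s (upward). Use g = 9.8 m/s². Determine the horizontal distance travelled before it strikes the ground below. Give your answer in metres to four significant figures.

131.0 m

Vertical motion (up positive, ground at y = 0): 4.900 t² − (21.30) t − 78.0 = 0, so t = (21.30 + √(21.30² + 2·9.80·78.0)) / 9.80 = (21.30 + 44.53) / 9.80 = 6.717 s.
Horizontal distance: R = vₓ t = 19.50 × 6.717 = 131.0 m.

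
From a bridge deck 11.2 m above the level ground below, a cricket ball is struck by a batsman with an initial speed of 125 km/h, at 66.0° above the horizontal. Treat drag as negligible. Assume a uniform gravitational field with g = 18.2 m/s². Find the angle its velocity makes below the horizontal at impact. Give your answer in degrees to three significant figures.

Convert: 125 km/h = 125/3.6 = 34.72 m/s.
vₓ = 34.72 cos 66.0° = 14.12 m/s; v_y0 = 34.72 sin 66.0° = 31.72 m/s.
The projectile lands when y = 11.2 + (31.72) t − ½·18.2·t² = 0. Positive root: t = (31.72 + √(31.72² + 2·18.2·11.2)) / 18.2 = (31.72 + 37.60) / 18.2 = 3.809 s.
At impact: v_y = v_y0 − g t = −37.60 m/s; vₓ = 14.12 m/s.
Angle below horizontal: arctan(|v_y|/vₓ) = arctan(37.60/14.12) = 69.41°.

69.4°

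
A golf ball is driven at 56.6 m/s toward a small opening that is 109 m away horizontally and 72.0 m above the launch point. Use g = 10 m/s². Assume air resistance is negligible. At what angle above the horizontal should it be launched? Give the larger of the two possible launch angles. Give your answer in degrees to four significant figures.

Trajectory: y = x tanθ − g x² (1 + tan²θ)/(2v₀²). With x = 109, y = 72.0, v₀ = 56.6, g = 10.0:
18.54 tan²θ − 109 tanθ + (90.54) = 0.
tanθ = [109 ± √(109² − 4 × 18.54 × (90.54))] / (2 × 18.54) = (109 ± 71.87) / 37.09, giving tanθ = 1.001 or 4.877.
θ = 45.03° or 78.41°; the larger is 78.41°.

78.41°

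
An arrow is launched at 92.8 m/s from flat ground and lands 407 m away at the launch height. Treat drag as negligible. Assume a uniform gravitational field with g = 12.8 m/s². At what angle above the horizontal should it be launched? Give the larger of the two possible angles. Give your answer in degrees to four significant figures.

71.39°

From R = (v₀²/g) sin 2θ: sin 2θ = 12.8 × 407 / 8611.8 = 0.6049.
2θ = 37.22° or 180° − 37.22° = 142.8°, so θ = 18.61° or 71.39°.
The larger angle is 71.39°.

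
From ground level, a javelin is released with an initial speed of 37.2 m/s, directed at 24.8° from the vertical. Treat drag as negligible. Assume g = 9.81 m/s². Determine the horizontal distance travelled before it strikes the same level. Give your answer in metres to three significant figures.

Resolve: vₓ = 37.20 sin 24.8° = 15.60 m/s and v_y0 = 37.20 cos 24.8° = 33.77 m/s.
Time aloft: T = 2 v_y0 / g = 2 × 33.77 / 9.81 = 6.885 s.
Range: R = vₓ T = 15.60 × 6.885 = 107.4 m.

107 m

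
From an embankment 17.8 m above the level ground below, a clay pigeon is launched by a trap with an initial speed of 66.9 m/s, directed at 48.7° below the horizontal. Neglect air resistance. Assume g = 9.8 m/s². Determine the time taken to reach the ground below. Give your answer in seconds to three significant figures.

0.343 s

vₓ = 66.90 cos 48.7° = 44.15 m/s; v_y0 = −50.26 m/s (downward).
Vertical motion (up positive, ground at y = 0): 4.900 t² − (−50.26) t − 17.8 = 0, so t = (−50.26 + √(50.26² + 2·9.80·17.8)) / 9.80 = (−50.26 + 53.62) / 9.80 = 0.3427 s.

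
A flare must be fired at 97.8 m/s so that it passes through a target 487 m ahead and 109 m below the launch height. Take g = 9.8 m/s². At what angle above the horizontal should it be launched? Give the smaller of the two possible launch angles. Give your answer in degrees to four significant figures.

Trajectory: y = x tanθ − g x² (1 + tan²θ)/(2v₀²). With x = 487, y = −109, v₀ = 97.8, g = 9.80:
121.5 tan²θ − 487 tanθ + (12.50) = 0.
tanθ = [487 ± √(487² − 4 × 121.5 × (12.50))] / (2 × 121.5) = (487 ± 480.7) / 243.0, giving tanθ = 0.02583 or 3.982.
θ = 1.480° or 75.90°; the smaller is 1.480°.

1.480°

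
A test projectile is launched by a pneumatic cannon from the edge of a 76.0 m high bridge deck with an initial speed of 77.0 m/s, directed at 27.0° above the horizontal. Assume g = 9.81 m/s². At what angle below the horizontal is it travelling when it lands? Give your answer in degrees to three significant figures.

37.2°

Components: vₓ = 77.00 cos 27.0° = 68.61 m/s, v_y0 = 77.00 sin 27.0° = 34.96 m/s.
The projectile lands when y = 76.0 + (34.96) t − ½·9.81·t² = 0. Positive root: t = (34.96 + √(34.96² + 2·9.81·76.0)) / 9.81 = (34.96 + 52.09) / 9.81 = 8.873 s.
At impact: v_y = v_y0 − g t = −52.09 m/s; vₓ = 68.61 m/s.
Angle below horizontal: arctan(|v_y|/vₓ) = arctan(52.09/68.61) = 37.21°.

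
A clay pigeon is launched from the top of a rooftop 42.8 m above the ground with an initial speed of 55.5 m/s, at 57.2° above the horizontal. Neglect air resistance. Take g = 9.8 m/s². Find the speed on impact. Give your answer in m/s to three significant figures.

62.6 m/s

Horizontal component vₓ = 55.50 cos 57.2° = 30.06 m/s; vertical v_y0 = 55.50 sin 57.2° = 46.65 m/s.
Vertical motion (up positive, ground at y = 0): 4.900 t² − (46.65) t − 42.8 = 0, so t = (46.65 + √(46.65² + 2·9.80·42.8)) / 9.80 = (46.65 + 54.91) / 9.80 = 10.36 s.
Vertical velocity at impact: v_y = v_y0 − g t = 46.65 − 9.80 × 10.36 = −54.91 m/s.
Speed: |v| = √(vₓ² + v_y²) = √(30.06² + 54.91²) = 62.60 m/s.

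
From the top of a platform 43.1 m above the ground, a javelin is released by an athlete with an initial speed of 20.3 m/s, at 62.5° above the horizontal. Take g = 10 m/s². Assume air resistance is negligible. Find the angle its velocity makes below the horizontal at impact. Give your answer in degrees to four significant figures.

Resolve: vₓ = 20.30 cos 62.5° = 9.373 m/s and v_y0 = 20.30 sin 62.5° = 18.01 m/s.
The projectile lands when y = 43.1 + (18.01) t − ½·10.0·t² = 0. Positive root: t = (18.01 + √(18.01² + 2·10.0·43.1)) / 10.0 = (18.01 + 34.44) / 10.0 = 5.245 s.
At impact: v_y = v_y0 − g t = −34.44 m/s; vₓ = 9.373 m/s.
Angle below horizontal: arctan(|v_y|/vₓ) = arctan(34.44/9.373) = 74.78°.

74.78°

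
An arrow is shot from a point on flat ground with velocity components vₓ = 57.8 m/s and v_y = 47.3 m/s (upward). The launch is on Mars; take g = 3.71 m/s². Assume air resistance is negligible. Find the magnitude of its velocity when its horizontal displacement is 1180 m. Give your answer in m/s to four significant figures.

Time to reach x = 1180 m: t = x/vₓ = 1180/57.80 = 20.42 s.
Vertical velocity there: v_y = v_y0 − g t = 47.30 − 3.71 × 20.42 = −28.44 m/s.
Speed: √(vₓ² + v_y²) = √(57.80² + 28.44²) = 64.42 m/s.

64.42 m/s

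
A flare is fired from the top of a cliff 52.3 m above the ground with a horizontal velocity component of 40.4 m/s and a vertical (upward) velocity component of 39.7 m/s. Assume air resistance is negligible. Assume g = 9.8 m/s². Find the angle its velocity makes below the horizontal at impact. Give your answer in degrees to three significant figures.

The projectile lands when y = 52.3 + (39.70) t − ½·9.80·t² = 0. Positive root: t = (39.70 + √(39.70² + 2·9.80·52.3)) / 9.80 = (39.70 + 51.00) / 9.80 = 9.255 s.
At impact: v_y = v_y0 − g t = −51.00 m/s; vₓ = 40.40 m/s.
Angle below horizontal: arctan(|v_y|/vₓ) = arctan(51.00/40.40) = 51.62°.

51.6°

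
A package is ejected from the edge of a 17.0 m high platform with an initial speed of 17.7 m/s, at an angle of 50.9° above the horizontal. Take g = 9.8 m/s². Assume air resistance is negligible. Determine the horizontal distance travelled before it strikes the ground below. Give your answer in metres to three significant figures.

41.7 m

Horizontal component vₓ = 17.70 cos 50.9° = 11.16 m/s; vertical v_y0 = 17.70 sin 50.9° = 13.74 m/s.
With up positive and y = 0 at the ground: y(t) = 17.0 + (13.74) t − 4.900 t². Setting y = 0 and taking the positive root: t = [13.74 + √(13.74² + 2·9.80·17.0)] / 9.80 = (13.74 + 22.84) / 9.80 = 3.733 s.
Horizontal distance: R = vₓ t = 11.16 × 3.733 = 41.67 m.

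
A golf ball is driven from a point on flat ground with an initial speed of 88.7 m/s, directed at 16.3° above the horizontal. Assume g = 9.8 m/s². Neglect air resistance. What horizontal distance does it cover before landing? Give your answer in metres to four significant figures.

432.5 m

Horizontal component vₓ = 88.70 cos 16.3° = 85.13 m/s; vertical v_y0 = 88.70 sin 16.3° = 24.90 m/s.
Flight time T = 2 v_y0 / g = 5.081 s.
Range: R = vₓ T = 85.13 × 5.081 = 432.5 m.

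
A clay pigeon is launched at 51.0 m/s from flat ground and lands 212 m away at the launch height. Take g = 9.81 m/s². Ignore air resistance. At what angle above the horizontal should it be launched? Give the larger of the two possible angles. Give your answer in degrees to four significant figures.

63.45°

From R = (v₀²/g) sin 2θ: sin 2θ = 9.81 × 212 / 2601.0 = 0.7996.
2θ = 53.09° or 180° − 53.09° = 126.9°, so θ = 26.55° or 63.45°.
The larger angle is 63.45°.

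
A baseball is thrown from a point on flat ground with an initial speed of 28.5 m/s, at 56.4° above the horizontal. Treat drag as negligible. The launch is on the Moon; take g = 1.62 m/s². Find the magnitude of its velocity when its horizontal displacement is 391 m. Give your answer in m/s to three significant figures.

22.8 m/s

Resolve: vₓ = 28.50 cos 56.4° = 15.77 m/s and v_y0 = 28.50 sin 56.4° = 23.74 m/s.
Time to reach x = 391 m: t = x/vₓ = 391/15.77 = 24.79 s.
Vertical velocity there: v_y = v_y0 − g t = 23.74 − 1.62 × 24.79 = −16.42 m/s.
Speed: √(vₓ² + v_y²) = √(15.77² + 16.42²) = 22.77 m/s.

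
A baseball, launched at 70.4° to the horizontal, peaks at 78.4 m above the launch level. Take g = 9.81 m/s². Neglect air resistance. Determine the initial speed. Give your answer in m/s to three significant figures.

41.6 m/s

At the peak v_y = 0, so v_y0 = √(2gH) = √(2 × 9.81 × 78.4) = 39.22 m/s.
v_y0 = v₀ sin θ ⇒ v₀ = 39.22 / sin 70.4° = 41.63 m/s.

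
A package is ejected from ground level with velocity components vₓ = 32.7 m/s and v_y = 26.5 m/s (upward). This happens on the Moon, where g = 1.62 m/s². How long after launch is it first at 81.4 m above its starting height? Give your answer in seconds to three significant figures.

Set y = v_y0 t − ½ g t² = 81.4: 0.8100 t² − 26.50 t + 81.4 = 0.
t = [26.50 ± √(26.50² − 2·1.62·81.4)] / 1.62 = (26.50 ± 20.94) / 1.62, so t = 3.432 s or t = 29.28 s.
The first (ascending) time is 3.432 s.

3.43 s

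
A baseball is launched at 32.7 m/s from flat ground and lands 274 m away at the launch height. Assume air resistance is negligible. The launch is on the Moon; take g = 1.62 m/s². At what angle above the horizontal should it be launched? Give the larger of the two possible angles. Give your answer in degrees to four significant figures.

Level-ground range R = v₀² sin(2θ)/g ⇒ sin(2θ) = gR/v₀² = 1.62 × 274 / 32.7² = 0.4151.
2θ = 24.53° or 180° − 24.53° = 155.5°, so θ = 12.26° or 77.74°.
The larger angle is 77.74°.

77.74°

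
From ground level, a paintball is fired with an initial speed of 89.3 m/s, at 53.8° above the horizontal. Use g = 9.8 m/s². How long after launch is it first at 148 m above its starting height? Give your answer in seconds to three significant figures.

2.47 s

vₓ = 89.30 cos 53.8° = 52.74 m/s; v_y0 = 89.30 sin 53.8° = 72.06 m/s.
Require v_y0 t − ½ g t² = 148, i.e. 4.900 t² − 72.06 t + 148 = 0.
Quadratic formula: t = (72.06 ± √2292.1) / 9.80 = (72.06 ± 47.88) / 9.80 → t = 2.468 s or 12.24 s.
The first (ascending) time is 2.468 s.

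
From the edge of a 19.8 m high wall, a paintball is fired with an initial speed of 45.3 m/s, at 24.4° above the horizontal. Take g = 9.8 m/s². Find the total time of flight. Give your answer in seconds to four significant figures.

4.682 s

Resolve: vₓ = 45.30 cos 24.4° = 41.25 m/s and v_y0 = 45.30 sin 24.4° = 18.71 m/s.
With up positive and y = 0 at the ground: y(t) = 19.8 + (18.71) t − 4.900 t². Setting y = 0 and taking the positive root: t = [18.71 + √(18.71² + 2·9.80·19.8)] / 9.80 = (18.71 + 27.17) / 9.80 = 4.682 s.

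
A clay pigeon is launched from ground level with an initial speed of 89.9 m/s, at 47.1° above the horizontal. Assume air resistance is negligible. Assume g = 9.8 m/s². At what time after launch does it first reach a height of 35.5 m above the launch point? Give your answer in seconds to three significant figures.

0.563 s

Components: vₓ = 89.90 cos 47.1° = 61.20 m/s, v_y0 = 89.90 sin 47.1° = 65.86 m/s.
Require v_y0 t − ½ g t² = 35.5, i.e. 4.900 t² − 65.86 t + 35.5 = 0.
t = [65.86 ± √(65.86² − 2·9.80·35.5)] / 9.80 = (65.86 ± 60.34) / 9.80, so t = 0.5626 s or t = 12.88 s.
The first (ascending) time is 0.5626 s.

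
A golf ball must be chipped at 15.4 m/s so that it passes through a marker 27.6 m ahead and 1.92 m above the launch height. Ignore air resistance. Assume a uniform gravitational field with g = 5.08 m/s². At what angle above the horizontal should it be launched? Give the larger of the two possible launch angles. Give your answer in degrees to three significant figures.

71.4°

Trajectory: y = x tanθ − g x² (1 + tan²θ)/(2v₀²). With x = 27.6, y = 1.92, v₀ = 15.4, g = 5.08:
8.159 tan²θ − 27.6 tanθ + (10.08) = 0.
tanθ = [27.6 ± √(27.6² − 4 × 8.159 × (10.08))] / (2 × 8.159) = (27.6 ± 20.81) / 16.32, giving tanθ = 0.4164 or 2.967.
θ = 22.61° or 71.37°; the larger is 71.37°.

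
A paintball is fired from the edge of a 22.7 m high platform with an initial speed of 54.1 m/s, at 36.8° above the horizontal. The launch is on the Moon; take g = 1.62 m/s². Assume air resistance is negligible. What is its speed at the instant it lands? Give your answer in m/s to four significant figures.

54.78 m/s

Horizontal component vₓ = 54.10 cos 36.8° = 43.32 m/s; vertical v_y0 = 54.10 sin 36.8° = 32.41 m/s.
With up positive and y = 0 at the ground: y(t) = 22.7 + (32.41) t − 0.8100 t². Setting y = 0 and taking the positive root: t = [32.41 + √(32.41² + 2·1.62·22.7)] / 1.62 = (32.41 + 33.52) / 1.62 = 40.70 s.
Vertical velocity at impact: v_y = v_y0 − g t = 32.41 − 1.62 × 40.70 = −33.52 m/s.
Speed: |v| = √(vₓ² + v_y²) = √(43.32² + 33.52²) = 54.78 m/s.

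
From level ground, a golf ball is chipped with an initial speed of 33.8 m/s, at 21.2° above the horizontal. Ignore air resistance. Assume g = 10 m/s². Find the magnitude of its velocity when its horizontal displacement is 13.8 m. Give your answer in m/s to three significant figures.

32.5 m/s

vₓ = 33.80 cos 21.2° = 31.51 m/s; v_y0 = 33.80 sin 21.2° = 12.22 m/s.
x = vₓ t ⇒ t = 13.8/31.51 = 0.4379 s.
Vertical velocity there: v_y = v_y0 − g t = 12.22 − 10.0 × 0.4379 = 7.844 m/s.
Speed: √(vₓ² + v_y²) = √(31.51² + 7.844²) = 32.47 m/s.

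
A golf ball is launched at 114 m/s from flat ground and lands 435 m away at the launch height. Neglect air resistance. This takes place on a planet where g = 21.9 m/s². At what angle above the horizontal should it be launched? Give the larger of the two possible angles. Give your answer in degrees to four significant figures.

From R = (v₀²/g) sin 2θ: sin 2θ = 21.9 × 435 / 12996 = 0.7330.
2θ = 47.14° or 180° − 47.14° = 132.9°, so θ = 23.57° or 66.43°.
The larger angle is 66.43°.

66.43°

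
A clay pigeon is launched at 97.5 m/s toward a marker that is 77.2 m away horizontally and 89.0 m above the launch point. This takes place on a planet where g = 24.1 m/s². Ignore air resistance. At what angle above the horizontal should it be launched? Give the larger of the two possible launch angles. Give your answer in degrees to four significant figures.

Trajectory: y = x tanθ − g x² (1 + tan²θ)/(2v₀²). With x = 77.2, y = 89.0, v₀ = 97.5, g = 24.1:
7.555 tan²θ − 77.2 tanθ + (96.55) = 0.
tanθ = [77.2 ± √(77.2² − 4 × 7.555 × (96.55))] / (2 × 7.555) = (77.2 ± 55.16) / 15.11, giving tanθ = 1.459 or 8.760.
θ = 55.57° or 83.49°; the larger is 83.49°.

83.49°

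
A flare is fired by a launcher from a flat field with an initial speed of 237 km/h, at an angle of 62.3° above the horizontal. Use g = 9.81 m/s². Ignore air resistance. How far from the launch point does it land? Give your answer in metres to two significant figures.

Convert: 237 km/h = 237/3.6 = 65.83 m/s.
Components: vₓ = 65.83 cos 62.3° = 30.60 m/s, v_y0 = 65.83 sin 62.3° = 58.29 m/s.
Time aloft: T = 2 v_y0 / g = 2 × 58.29 / 9.81 = 11.88 s.
Range: R = vₓ T = 30.60 × 11.88 = 363.7 m.

360 m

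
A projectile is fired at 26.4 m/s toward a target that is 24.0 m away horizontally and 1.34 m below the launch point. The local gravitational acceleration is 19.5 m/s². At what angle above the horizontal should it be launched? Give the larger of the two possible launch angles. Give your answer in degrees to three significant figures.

Trajectory: y = x tanθ − g x² (1 + tan²θ)/(2v₀²). With x = 24.0, y = −1.34, v₀ = 26.4, g = 19.5:
8.058 tan²θ − 24.0 tanθ + (6.718) = 0.
tanθ = [24.0 ± √(24.0² − 4 × 8.058 × (6.718))] / (2 × 8.058) = (24.0 ± 18.96) / 16.12, giving tanθ = 0.3128 or 2.666.
θ = 17.37° or 69.44°; the larger is 69.44°.

69.4°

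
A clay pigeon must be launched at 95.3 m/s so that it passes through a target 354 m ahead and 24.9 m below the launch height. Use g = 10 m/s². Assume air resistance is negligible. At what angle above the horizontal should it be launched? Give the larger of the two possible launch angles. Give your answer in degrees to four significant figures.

78.70°

Trajectory: y = x tanθ − g x² (1 + tan²θ)/(2v₀²). With x = 354, y = −24.9, v₀ = 95.3, g = 10.0:
68.99 tan²θ − 354 tanθ + (44.09) = 0.
tanθ = [354 ± √(354² − 4 × 68.99 × (44.09))] / (2 × 68.99) = (354 ± 336.4) / 138.0, giving tanθ = 0.1277 or 5.003.
θ = 7.279° or 78.70°; the larger is 78.70°.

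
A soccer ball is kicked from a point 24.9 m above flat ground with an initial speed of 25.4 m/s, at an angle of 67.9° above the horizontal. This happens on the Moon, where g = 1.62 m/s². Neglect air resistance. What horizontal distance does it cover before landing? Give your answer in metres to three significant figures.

Horizontal component vₓ = 25.40 cos 67.9° = 9.556 m/s; vertical v_y0 = 25.40 sin 67.9° = 23.53 m/s.
The projectile lands when y = 24.9 + (23.53) t − ½·1.62·t² = 0. Positive root: t = (23.53 + √(23.53² + 2·1.62·24.9)) / 1.62 = (23.53 + 25.19) / 1.62 = 30.08 s.
Horizontal distance: R = vₓ t = 9.556 × 30.08 = 287.4 m.

287 m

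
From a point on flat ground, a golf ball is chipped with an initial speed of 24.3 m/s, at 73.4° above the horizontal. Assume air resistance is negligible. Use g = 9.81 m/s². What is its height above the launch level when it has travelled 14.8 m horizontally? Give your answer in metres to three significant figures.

27.4 m

Resolve: vₓ = 24.30 cos 73.4° = 6.942 m/s and v_y0 = 24.30 sin 73.4° = 23.29 m/s.
At x = 14.8 m, t = x/vₓ = 14.8/6.942 = 2.132 s.
Height: y = v_y0 t − ½ g t² = 23.29 × 2.132 − 4.905 × 2.132² = 49.65 − 22.29 = 27.35 m.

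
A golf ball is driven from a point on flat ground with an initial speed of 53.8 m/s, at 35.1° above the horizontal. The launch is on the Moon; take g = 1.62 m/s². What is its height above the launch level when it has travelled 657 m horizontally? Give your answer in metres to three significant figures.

vₓ = 53.80 cos 35.1° = 44.02 m/s; v_y0 = 53.80 sin 35.1° = 30.94 m/s.
x = vₓ t ⇒ t = 657/44.02 = 14.93 s.
Height: y = v_y0 t − ½ g t² = 30.94 × 14.93 − 0.8100 × 14.93² = 461.7 − 180.5 = 281.3 m.

281 m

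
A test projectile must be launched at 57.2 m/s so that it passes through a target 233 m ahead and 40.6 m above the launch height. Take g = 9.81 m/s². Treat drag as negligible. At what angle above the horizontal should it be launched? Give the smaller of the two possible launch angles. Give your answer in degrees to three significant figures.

34.6°

Trajectory: y = x tanθ − g x² (1 + tan²θ)/(2v₀²). With x = 233, y = 40.6, v₀ = 57.2, g = 9.81:
81.39 tan²θ − 233 tanθ + (122.0) = 0.
tanθ = [233 ± √(233² − 4 × 81.39 × (122.0))] / (2 × 81.39) = (233 ± 120.7) / 162.8, giving tanθ = 0.6897 or 2.173.
θ = 34.59° or 65.29°; the smaller is 34.59°.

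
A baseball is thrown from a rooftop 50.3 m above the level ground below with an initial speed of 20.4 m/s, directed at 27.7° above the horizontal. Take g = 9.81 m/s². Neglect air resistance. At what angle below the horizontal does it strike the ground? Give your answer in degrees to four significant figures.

61.17°

Resolve: vₓ = 20.40 cos 27.7° = 18.06 m/s and v_y0 = 20.40 sin 27.7° = 9.483 m/s.
With up positive and y = 0 at the ground: y(t) = 50.3 + (9.483) t − 4.905 t². Setting y = 0 and taking the positive root: t = [9.483 + √(9.483² + 2·9.81·50.3)] / 9.81 = (9.483 + 32.81) / 9.81 = 4.312 s.
At impact: v_y = v_y0 − g t = −32.81 m/s; vₓ = 18.06 m/s.
Angle below horizontal: arctan(|v_y|/vₓ) = arctan(32.81/18.06) = 61.17°.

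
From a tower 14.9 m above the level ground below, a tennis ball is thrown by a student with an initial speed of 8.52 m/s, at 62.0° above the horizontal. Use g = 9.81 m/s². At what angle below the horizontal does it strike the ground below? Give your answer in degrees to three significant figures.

77.9°

Components: vₓ = 8.520 cos 62.0° = 4.000 m/s, v_y0 = 8.520 sin 62.0° = 7.523 m/s.
Vertical motion (up positive, ground at y = 0): 4.905 t² − (7.523) t − 14.9 = 0, so t = (7.523 + √(7.523² + 2·9.81·14.9)) / 9.81 = (7.523 + 18.68) / 9.81 = 2.671 s.
At impact: v_y = v_y0 − g t = −18.68 m/s; vₓ = 4.000 m/s.
Angle below horizontal: arctan(|v_y|/vₓ) = arctan(18.68/4.000) = 77.91°.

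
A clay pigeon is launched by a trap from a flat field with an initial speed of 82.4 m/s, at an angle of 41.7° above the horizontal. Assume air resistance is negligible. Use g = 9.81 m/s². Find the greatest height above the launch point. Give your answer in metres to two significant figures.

vₓ = 82.40 cos 41.7° = 61.52 m/s; v_y0 = 82.40 sin 41.7° = 54.81 m/s.
Maximum height: H = v_y0² / (2g) = 54.81² / (2 × 9.81) = 153.1 m.

150 m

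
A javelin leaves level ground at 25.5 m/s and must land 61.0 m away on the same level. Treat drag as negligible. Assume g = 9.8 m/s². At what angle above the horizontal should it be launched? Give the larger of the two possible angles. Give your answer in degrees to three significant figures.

From R = (v₀²/g) sin 2θ: sin 2θ = 9.80 × 61.0 / 650.25 = 0.9193.
2θ = 66.83° or 180° − 66.83° = 113.2°, so θ = 33.41° or 56.59°.
The larger angle is 56.59°.

56.6°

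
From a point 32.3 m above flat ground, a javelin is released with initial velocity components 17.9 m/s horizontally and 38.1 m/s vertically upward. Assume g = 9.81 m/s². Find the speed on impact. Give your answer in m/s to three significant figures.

49.0 m/s

Vertical motion (up positive, ground at y = 0): 4.905 t² − (38.10) t − 32.3 = 0, so t = (38.10 + √(38.10² + 2·9.81·32.3)) / 9.81 = (38.10 + 45.67) / 9.81 = 8.539 s.
Vertical velocity at impact: v_y = v_y0 − g t = 38.10 − 9.81 × 8.539 = −45.67 m/s.
Speed: |v| = √(vₓ² + v_y²) = √(17.90² + 45.67²) = 49.05 m/s.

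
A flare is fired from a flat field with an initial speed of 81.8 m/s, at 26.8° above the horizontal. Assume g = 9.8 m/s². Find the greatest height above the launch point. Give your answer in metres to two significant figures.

69 m

Components: vₓ = 81.80 cos 26.8° = 73.01 m/s, v_y0 = 81.80 sin 26.8° = 36.88 m/s.
Maximum height: H = v_y0² / (2g) = 36.88² / (2 × 9.80) = 69.40 m.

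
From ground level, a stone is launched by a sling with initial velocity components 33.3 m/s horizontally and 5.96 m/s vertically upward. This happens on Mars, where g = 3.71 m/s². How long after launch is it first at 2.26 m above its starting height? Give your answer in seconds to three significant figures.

0.439 s

Require v_y0 t − ½ g t² = 2.26, i.e. 1.855 t² − 5.960 t + 2.26 = 0.
t = [5.960 ± √(5.960² − 2·3.71·2.26)] / 3.71 = (5.960 ± 4.330) / 3.71, so t = 0.4392 s or t = 2.774 s.
The first (ascending) time is 0.4392 s.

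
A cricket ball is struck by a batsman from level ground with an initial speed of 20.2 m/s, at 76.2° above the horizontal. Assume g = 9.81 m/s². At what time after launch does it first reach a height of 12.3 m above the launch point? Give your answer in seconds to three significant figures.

Horizontal component vₓ = 20.20 cos 76.2° = 4.818 m/s; vertical v_y0 = 20.20 sin 76.2° = 19.62 m/s.
Set y = v_y0 t − ½ g t² = 12.3: 4.905 t² − 19.62 t + 12.3 = 0.
t = [19.62 ± √(19.62² − 2·9.81·12.3)] / 9.81 = (19.62 ± 11.98) / 9.81, so t = 0.7786 s or t = 3.221 s.
The first (ascending) time is 0.7786 s.

0.779 s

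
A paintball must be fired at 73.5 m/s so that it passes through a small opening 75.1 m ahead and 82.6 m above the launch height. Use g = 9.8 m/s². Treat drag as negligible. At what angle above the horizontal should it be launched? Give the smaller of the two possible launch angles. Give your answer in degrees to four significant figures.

51.99°

Trajectory: y = x tanθ − g x² (1 + tan²θ)/(2v₀²). With x = 75.1, y = 82.6, v₀ = 73.5, g = 9.80:
5.116 tan²θ − 75.1 tanθ + (87.72) = 0.
tanθ = [75.1 ± √(75.1² − 4 × 5.116 × (87.72))] / (2 × 5.116) = (75.1 ± 62.01) / 10.23, giving tanθ = 1.280 or 13.40.
θ = 51.99° or 85.73°; the smaller is 51.99°.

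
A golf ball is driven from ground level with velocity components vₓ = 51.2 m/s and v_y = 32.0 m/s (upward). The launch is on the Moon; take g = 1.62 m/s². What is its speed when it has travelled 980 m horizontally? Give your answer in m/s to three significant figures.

Time to reach x = 980 m: t = x/vₓ = 980/51.20 = 19.14 s.
Vertical velocity there: v_y = v_y0 − g t = 32.00 − 1.62 × 19.14 = 0.9922 m/s.
Speed: √(vₓ² + v_y²) = √(51.20² + 0.9922²) = 51.21 m/s.

51.2 m/s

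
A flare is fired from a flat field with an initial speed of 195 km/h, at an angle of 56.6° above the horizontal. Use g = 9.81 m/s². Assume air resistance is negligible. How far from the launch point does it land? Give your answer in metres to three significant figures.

Convert: 195 km/h = 195/3.6 = 54.17 m/s.
Resolve: vₓ = 54.17 cos 56.6° = 29.82 m/s and v_y0 = 54.17 sin 56.6° = 45.22 m/s.
Flight time T = 2 v_y0 / g = 9.219 s.
Horizontal distance R = vₓ T = 29.82 × 9.219 = 274.9 m.

275 m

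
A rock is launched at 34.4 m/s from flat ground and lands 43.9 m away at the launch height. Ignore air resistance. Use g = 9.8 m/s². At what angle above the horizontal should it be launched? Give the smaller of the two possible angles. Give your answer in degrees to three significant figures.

R = v₀² sin 2θ / g gives sin 2θ = gR/v₀² = 9.80·43.9/34.4² = 0.3636.
2θ = 21.32° or 180° − 21.32° = 158.7°, so θ = 10.66° or 79.34°.
The smaller angle is 10.66°.

10.7°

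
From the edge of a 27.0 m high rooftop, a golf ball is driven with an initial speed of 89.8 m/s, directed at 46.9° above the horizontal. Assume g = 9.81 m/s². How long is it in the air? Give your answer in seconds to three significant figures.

13.8 s

Components: vₓ = 89.80 cos 46.9° = 61.36 m/s, v_y0 = 89.80 sin 46.9° = 65.57 m/s.
Vertical motion (up positive, ground at y = 0): 4.905 t² − (65.57) t − 27.0 = 0, so t = (65.57 + √(65.57² + 2·9.81·27.0)) / 9.81 = (65.57 + 69.49) / 9.81 = 13.77 s.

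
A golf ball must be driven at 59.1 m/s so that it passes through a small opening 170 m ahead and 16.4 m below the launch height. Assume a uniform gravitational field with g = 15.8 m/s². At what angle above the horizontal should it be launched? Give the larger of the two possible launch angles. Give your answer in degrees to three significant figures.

Trajectory: y = x tanθ − g x² (1 + tan²θ)/(2v₀²). With x = 170, y = −16.4, v₀ = 59.1, g = 15.8:
65.37 tan²θ − 170 tanθ + (48.97) = 0.
tanθ = [170 ± √(170² − 4 × 65.37 × (48.97))] / (2 × 65.37) = (170 ± 126.9) / 130.7, giving tanθ = 0.3299 or 2.271.
θ = 18.26° or 66.23°; the larger is 66.23°.

66.2°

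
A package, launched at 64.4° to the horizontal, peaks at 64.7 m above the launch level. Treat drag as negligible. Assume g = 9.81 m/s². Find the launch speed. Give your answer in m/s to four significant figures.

39.51 m/s

At the peak v_y = 0, so v_y0 = √(2gH) = √(2 × 9.81 × 64.7) = 35.63 m/s.
v_y0 = v₀ sin θ ⇒ v₀ = 35.63 / sin 64.4° = 39.51 m/s.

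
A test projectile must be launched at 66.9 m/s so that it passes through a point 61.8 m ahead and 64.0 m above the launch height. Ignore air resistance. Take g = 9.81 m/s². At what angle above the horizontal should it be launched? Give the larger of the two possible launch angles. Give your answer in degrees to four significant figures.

85.78°

Trajectory: y = x tanθ − g x² (1 + tan²θ)/(2v₀²). With x = 61.8, y = 64.0, v₀ = 66.9, g = 9.81:
4.186 tan²θ − 61.8 tanθ + (68.19) = 0.
tanθ = [61.8 ± √(61.8² − 4 × 4.186 × (68.19))] / (2 × 4.186) = (61.8 ± 51.75) / 8.371, giving tanθ = 1.201 or 13.56.
θ = 50.22° or 85.78°; the larger is 85.78°.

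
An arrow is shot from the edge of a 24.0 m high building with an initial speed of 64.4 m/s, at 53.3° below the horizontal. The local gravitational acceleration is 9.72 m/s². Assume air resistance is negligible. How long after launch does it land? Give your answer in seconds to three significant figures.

Horizontal component vₓ = 64.40 cos 53.3° = 38.49 m/s; vertical v_y0 = −51.63 m/s (downward).
With up positive and y = 0 at the ground: y(t) = 24.0 + (−51.63) t − 4.860 t². Setting y = 0 and taking the positive root: t = [−51.63 + √(51.63² + 2·9.72·24.0)] / 9.72 = (−51.63 + 55.97) / 9.72 = 0.4461 s.

0.446 s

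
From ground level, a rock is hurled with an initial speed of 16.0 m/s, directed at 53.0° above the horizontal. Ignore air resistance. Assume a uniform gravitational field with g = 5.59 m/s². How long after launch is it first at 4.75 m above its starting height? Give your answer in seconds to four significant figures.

0.4082 s

Horizontal component vₓ = 16.00 cos 53.0° = 9.629 m/s; vertical v_y0 = 16.00 sin 53.0° = 12.78 m/s.
Require v_y0 t − ½ g t² = 4.75, i.e. 2.795 t² − 12.78 t + 4.75 = 0.
Quadratic formula: t = (12.78 ± √110.18) / 5.59 = (12.78 ± 10.50) / 5.59 → t = 0.4082 s or 4.164 s.
The first (ascending) time is 0.4082 s.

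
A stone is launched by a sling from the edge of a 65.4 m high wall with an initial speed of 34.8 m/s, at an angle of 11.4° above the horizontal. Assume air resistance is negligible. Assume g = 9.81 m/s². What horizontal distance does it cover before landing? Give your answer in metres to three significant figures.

Components: vₓ = 34.80 cos 11.4° = 34.11 m/s, v_y0 = 34.80 sin 11.4° = 6.878 m/s.
Vertical motion (up positive, ground at y = 0): 4.905 t² − (6.878) t − 65.4 = 0, so t = (6.878 + √(6.878² + 2·9.81·65.4)) / 9.81 = (6.878 + 36.48) / 9.81 = 4.419 s.
Horizontal distance: R = vₓ t = 34.11 × 4.419 = 150.8 m.

151 m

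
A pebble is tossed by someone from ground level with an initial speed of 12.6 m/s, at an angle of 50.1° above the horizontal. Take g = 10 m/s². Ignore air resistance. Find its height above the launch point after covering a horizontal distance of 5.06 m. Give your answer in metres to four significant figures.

Horizontal component vₓ = 12.60 cos 50.1° = 8.082 m/s; vertical v_y0 = 12.60 sin 50.1° = 9.666 m/s.
At x = 5.06 m, t = x/vₓ = 5.06/8.082 = 0.6261 s.
Height: y = v_y0 t − ½ g t² = 9.666 × 0.6261 − 5.000 × 0.6261² = 6.052 − 1.960 = 4.092 m.

4.092 m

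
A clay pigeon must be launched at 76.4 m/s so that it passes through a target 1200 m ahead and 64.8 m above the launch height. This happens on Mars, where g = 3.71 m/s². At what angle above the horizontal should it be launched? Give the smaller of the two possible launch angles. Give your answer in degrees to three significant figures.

Trajectory: y = x tanθ − g x² (1 + tan²θ)/(2v₀²). With x = 1200, y = 64.8, v₀ = 76.4, g = 3.71:
457.6 tan²θ − 1200 tanθ + (522.4) = 0.
tanθ = [1200 ± √(1200² − 4 × 457.6 × (522.4))] / (2 × 457.6) = (1200 ± 695.5) / 915.3, giving tanθ = 0.5513 or 2.071.
θ = 28.87° or 64.23°; the smaller is 28.87°.

28.9°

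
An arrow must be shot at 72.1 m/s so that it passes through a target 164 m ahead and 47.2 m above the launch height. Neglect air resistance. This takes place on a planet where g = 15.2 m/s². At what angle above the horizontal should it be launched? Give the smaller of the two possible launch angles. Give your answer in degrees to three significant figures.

31.8°

Trajectory: y = x tanθ − g x² (1 + tan²θ)/(2v₀²). With x = 164, y = 47.2, v₀ = 72.1, g = 15.2:
39.32 tan²θ − 164 tanθ + (86.52) = 0.
tanθ = [164 ± √(164² − 4 × 39.32 × (86.52))] / (2 × 39.32) = (164 ± 115.3) / 78.64, giving tanθ = 0.6196 or 3.551.
θ = 31.78° or 74.27°; the smaller is 31.78°.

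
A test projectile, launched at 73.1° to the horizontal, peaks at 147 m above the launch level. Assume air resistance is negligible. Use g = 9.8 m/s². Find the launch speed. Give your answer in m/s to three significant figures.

56.1 m/s

At the peak v_y = 0, so v_y0 = √(2gH) = √(2 × 9.80 × 147) = 53.68 m/s.
v_y0 = v₀ sin θ ⇒ v₀ = 53.68 / sin 73.1° = 56.10 m/s.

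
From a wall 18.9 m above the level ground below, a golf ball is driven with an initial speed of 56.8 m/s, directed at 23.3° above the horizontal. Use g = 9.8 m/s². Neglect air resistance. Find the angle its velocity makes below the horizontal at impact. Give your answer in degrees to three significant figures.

Horizontal component vₓ = 56.80 cos 23.3° = 52.17 m/s; vertical v_y0 = 56.80 sin 23.3° = 22.47 m/s.
The projectile lands when y = 18.9 + (22.47) t − ½·9.80·t² = 0. Positive root: t = (22.47 + √(22.47² + 2·9.80·18.9)) / 9.80 = (22.47 + 29.58) / 9.80 = 5.311 s.
At impact: v_y = v_y0 − g t = −29.58 m/s; vₓ = 52.17 m/s.
Angle below horizontal: arctan(|v_y|/vₓ) = arctan(29.58/52.17) = 29.56°.

29.6°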